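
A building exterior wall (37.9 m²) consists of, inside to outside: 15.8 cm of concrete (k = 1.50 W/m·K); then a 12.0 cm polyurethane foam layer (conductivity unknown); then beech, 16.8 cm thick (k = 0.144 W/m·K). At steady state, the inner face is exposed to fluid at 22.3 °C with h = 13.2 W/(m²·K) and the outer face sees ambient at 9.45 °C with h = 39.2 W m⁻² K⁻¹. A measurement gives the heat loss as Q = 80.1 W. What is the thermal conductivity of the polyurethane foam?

k = 0.0255 W/m·K

ΣR = ΔT/Q = |22.3 − 9.45|/80.1 = 0.1604 K/W
Known resistances:
  R_conv,in = 1/(hA) = 1/(13.2·37.9) = 0.001999 K/W
  R_concrete = L/(kA) = 0.158/(1.50·37.9) = 0.002779 K/W
  R_beech = L/(kA) = 0.168/(0.144·37.9) = 0.03078 K/W
  R_conv,out = 1/(hA) = 1/(39.2·37.9) = 6.731×10^-4 K/W
R_polyurethane foam = ΣR − ΣR_known = 0.1604 − 0.03623 = 0.1242 K/W
L/(kA) = 0.1242 ⇒ k = 0.120/(0.1242·37.9) = 0.0255 W/m·K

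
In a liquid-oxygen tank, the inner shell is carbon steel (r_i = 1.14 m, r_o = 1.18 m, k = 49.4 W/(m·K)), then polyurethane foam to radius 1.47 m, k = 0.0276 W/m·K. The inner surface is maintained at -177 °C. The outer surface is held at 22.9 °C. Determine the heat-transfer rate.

Q = 415 W

Treat each layer as a resistance in series:
  R_carbon steel = (1/1.14 − 1/1.18)/(4πk) = 0.02974/(4π·49.4) = 4.790×10^-5 K/W
  R_polyurethane foam = (1/1.18 − 1/1.47)/(4πk) = 0.1672/(4π·0.0276) = 0.4820 K/W
ΣR = 4.790×10^-5 + 0.4820 = 0.4820 K/W
Q = ΔT/ΣR = (-177 °C − 22.9 °C)/0.4820 = -415 W
(Negative Q ⇒ heat flows inward; heat gain = 415 W.)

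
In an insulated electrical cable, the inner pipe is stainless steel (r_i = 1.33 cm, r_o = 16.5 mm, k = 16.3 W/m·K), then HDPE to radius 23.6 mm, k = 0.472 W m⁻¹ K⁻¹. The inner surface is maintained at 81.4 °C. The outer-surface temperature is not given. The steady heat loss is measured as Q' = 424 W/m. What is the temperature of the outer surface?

Series resistances:
  R'_stainless steel = ln(0.0165/0.0133)/(2πk) = 0.2156/(2π·16.3) = 0.002105 m·K/W
  R'_HDPE = ln(0.0236/0.0165)/(2πk) = 0.3579/(2π·0.472) = 0.1207 m·K/W
ΣR = 0.1228 m·K/W
ΔT = Q'·ΣR = 424 × 0.1228 = 52.07 K
Heat flows outward, so T_out = T_in − ΔT = 81.4 − 52.07 = 29.3 °C

T_out = 29.3 °C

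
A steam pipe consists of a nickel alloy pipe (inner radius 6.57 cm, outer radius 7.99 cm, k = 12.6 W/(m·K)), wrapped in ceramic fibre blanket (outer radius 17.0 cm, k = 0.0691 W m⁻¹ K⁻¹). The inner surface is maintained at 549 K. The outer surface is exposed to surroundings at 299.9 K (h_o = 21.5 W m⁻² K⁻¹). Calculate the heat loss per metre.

Resistance network (inner→outer):
  R'_nickel alloy = ln(0.0799/0.0657)/(2πk) = 0.1957/(2π·12.6) = 0.002472 m·K/W
  R'_ceramic fibre blanket = ln(0.170/0.0799)/(2πk) = 0.7550/(2π·0.0691) = 1.739 m·K/W
  R'_conv,out = 1/(2πr h) = 1/(2π·0.170·21.5) = 0.04354 m·K/W
ΣR = 0.002472 + 1.739 + 0.04354 = 1.785 m·K/W
Q' = ΔT/ΣR = (549 K − 299.9 K)/1.785 = 140 W/m

Q' = 140 W/m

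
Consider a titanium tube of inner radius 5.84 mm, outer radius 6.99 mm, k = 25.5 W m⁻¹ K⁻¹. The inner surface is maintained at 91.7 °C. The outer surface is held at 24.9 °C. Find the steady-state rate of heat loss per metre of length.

Q' = 59500 W/m

Q' = 2πk·ΔT/ln(r₂/r₁) = 2π × 25.5 × 66.8 / ln(0.00699/0.00584) = 59500 W/m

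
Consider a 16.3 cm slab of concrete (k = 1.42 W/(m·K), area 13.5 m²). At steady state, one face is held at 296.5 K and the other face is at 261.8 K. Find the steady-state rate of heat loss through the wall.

Q = 4080 W

Q = kA·ΔT/L = 1.42 × 13.5 × |296.5 K − 261.8 K| / 0.163 = 4080 W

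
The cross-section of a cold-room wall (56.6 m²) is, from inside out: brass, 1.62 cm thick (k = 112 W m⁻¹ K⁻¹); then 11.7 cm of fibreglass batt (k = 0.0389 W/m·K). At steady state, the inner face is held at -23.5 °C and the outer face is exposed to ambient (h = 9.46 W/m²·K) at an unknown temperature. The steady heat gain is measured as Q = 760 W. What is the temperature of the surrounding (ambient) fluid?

T_out = 18.3 °C

Series resistances:
  R_brass = L/(kA) = 0.0162/(112·56.6) = 2.556×10^-6 K/W
  R_fibreglass batt = L/(kA) = 0.117/(0.0389·56.6) = 0.05314 K/W
  R_conv,out = 1/(hA) = 1/(9.46·56.6) = 0.001868 K/W
ΣR = 0.05501 K/W
ΔT = Q·ΣR = 760 × 0.05501 = 41.81 K
Heat flows inward, so T_out = T_in + ΔT = -23.5 + 41.81 = 18.3 °C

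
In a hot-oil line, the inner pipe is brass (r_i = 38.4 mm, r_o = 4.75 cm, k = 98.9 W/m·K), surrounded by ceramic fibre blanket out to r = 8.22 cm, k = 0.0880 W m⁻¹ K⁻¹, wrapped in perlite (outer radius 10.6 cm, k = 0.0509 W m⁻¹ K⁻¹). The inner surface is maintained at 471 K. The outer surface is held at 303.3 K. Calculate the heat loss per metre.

Resistance network (inner→outer):
  R'_brass = ln(0.0475/0.0384)/(2πk) = 0.2127/(2π·98.9) = 3.422×10^-4 m·K/W
  R'_ceramic fibre blanket = ln(0.0822/0.0475)/(2πk) = 0.5484/(2π·0.0880) = 0.9919 m·K/W
  R'_perlite = ln(0.106/0.0822)/(2πk) = 0.2543/(2π·0.0509) = 0.7951 m·K/W
ΣR = 3.422×10^-4 + 0.9919 + 0.7951 = 1.787 m·K/W
Q' = ΔT/ΣR = (471 K − 303.3 K)/1.787 = 93.8 W/m

Q' = 93.8 W/m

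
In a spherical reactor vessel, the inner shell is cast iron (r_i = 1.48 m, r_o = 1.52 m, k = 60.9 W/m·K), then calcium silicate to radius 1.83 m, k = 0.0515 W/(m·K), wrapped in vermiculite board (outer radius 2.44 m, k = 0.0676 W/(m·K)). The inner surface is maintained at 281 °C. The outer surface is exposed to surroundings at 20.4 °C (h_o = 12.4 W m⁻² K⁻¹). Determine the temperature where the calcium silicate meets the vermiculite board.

Series thermal resistances, inner to outer:
  R_cast iron = (1/1.48 − 1/1.52)/(4πk) = 0.01778/(4π·60.9) = 2.323×10^-5 K/W
  R_calcium silicate = (1/1.52 − 1/1.83)/(4πk) = 0.1114/(4π·0.0515) = 0.1722 K/W
  R_vermiculite board = (1/1.83 − 1/2.44)/(4πk) = 0.1366/(4π·0.0676) = 0.1608 K/W
  R_conv,out = 1/(4πr²h) = 1/(4π·2.44²·12.4) = 0.001078 K/W
ΣR = 2.323×10^-5 + 0.1722 + 0.1608 + 0.001078 = 0.3341 K/W
Q = ΔT/ΣR = (281 °C − 20.4 °C)/0.3341 = 780.0 W
From the inner boundary to the calcium silicate/vermiculite board interface, ΣR_partial = 0.1722 K/W.
T_interface = T_in − Q·ΣR_partial = 281 °C − (780.0)(0.1722) = 147 °C

T = 147 °C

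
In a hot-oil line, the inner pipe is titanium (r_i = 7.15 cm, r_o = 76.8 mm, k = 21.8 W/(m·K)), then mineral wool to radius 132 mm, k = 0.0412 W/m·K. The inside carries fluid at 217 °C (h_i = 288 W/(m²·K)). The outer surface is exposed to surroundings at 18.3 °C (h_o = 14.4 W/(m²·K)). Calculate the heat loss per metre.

Q' = 91.0 W/m

Resistance network (inner→outer):
  R'_conv,in = 1/(2πr h) = 1/(2π·0.0715·288) = 0.007729 m·K/W
  R'_titanium = ln(0.0768/0.0715)/(2πk) = 0.07151/(2π·21.8) = 5.221×10^-4 m·K/W
  R'_mineral wool = ln(0.132/0.0768)/(2πk) = 0.5416/(2π·0.0412) = 2.092 m·K/W
  R'_conv,out = 1/(2πr h) = 1/(2π·0.132·14.4) = 0.08373 m·K/W
ΣR = 0.007729 + 5.221×10^-4 + 2.092 + 0.08373 = 2.184 m·K/W
Q' = ΔT/ΣR = (217 °C − 18.3 °C)/2.184 = 91.0 W/m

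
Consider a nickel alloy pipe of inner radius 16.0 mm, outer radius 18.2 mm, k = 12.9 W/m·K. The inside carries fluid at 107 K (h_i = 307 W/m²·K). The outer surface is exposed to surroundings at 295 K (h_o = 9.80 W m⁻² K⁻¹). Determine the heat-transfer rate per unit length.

Series thermal resistances, inner to outer:
  R'_conv,in = 1/(2πr h) = 1/(2π·0.0160·307) = 0.03240 m·K/W
  R'_nickel alloy = ln(0.0182/0.0160)/(2πk) = 0.1288/(2π·12.9) = 0.001589 m·K/W
  R'_conv,out = 1/(2πr h) = 1/(2π·0.0182·9.80) = 0.8923 m·K/W
ΣR = 0.03240 + 0.001589 + 0.8923 = 0.9263 m·K/W
Q' = ΔT/ΣR = (107 K − 295 K)/0.9263 = -203 W/m
(Negative Q' ⇒ heat flows inward; heat gain = 203 W/m.)

Q' = 203 W/m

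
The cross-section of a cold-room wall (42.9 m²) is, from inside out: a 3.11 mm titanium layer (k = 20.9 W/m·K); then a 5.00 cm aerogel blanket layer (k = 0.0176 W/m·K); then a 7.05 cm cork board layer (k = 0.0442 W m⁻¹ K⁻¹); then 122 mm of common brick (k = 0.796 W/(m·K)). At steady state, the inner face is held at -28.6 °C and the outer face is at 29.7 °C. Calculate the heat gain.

Treat each layer as a resistance in series:
  R_titanium = L/(kA) = 0.00311/(20.9·42.9) = 3.469×10^-6 K/W
  R_aerogel blanket = L/(kA) = 0.0500/(0.0176·42.9) = 0.06622 K/W
  R_cork board = L/(kA) = 0.0705/(0.0442·42.9) = 0.03718 K/W
  R_common brick = L/(kA) = 0.122/(0.796·42.9) = 0.003573 K/W
ΣR = 3.469×10^-6 + 0.06622 + 0.03718 + 0.003573 = 0.1070 K/W
Q = ΔT/ΣR = (-28.6 °C − 29.7 °C)/0.1070 = -545 W
(Negative Q ⇒ heat flows inward; heat gain = 545 W.)

Q = 545 W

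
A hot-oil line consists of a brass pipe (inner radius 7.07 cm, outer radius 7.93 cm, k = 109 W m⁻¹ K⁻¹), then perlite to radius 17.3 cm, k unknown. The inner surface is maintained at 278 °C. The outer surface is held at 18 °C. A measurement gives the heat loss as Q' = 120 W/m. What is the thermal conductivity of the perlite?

ΣR = ΔT/Q' = |278 − 18|/120 = 2.167 m·K/W
Known resistances:
  R'_brass = ln(0.0793/0.0707)/(2πk) = 0.1148/(2π·109) = 1.676×10^-4 m·K/W
R_perlite = ΣR − ΣR_known = 2.167 − 1.676×10^-4 = 2.167 m·K/W
ln(r₂/r₁)/(2πk) = 2.167 ⇒ k = 0.7801/(2π·2.167) = 0.0573 W/m·K

k = 0.0573 W/m·K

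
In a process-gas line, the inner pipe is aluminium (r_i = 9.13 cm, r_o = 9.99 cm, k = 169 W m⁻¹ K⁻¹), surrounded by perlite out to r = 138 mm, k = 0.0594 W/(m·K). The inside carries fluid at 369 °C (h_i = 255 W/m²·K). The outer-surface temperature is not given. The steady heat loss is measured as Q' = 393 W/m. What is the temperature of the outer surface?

T_out = 26.1 °C

Sum the resistances:
  R'_conv,in = 1/(2πr h) = 1/(2π·0.0913·255) = 0.006836 m·K/W
  R'_aluminium = ln(0.0999/0.0913)/(2πk) = 0.09002/(2π·169) = 8.477×10^-5 m·K/W
  R'_perlite = ln(0.138/0.0999)/(2πk) = 0.3231/(2π·0.0594) = 0.8657 m·K/W
ΣR = 0.8726 m·K/W
ΔT = Q'·ΣR = 393 × 0.8726 = 342.9 K
Heat flows outward, so T_out = T_in − ΔT = 369 − 342.9 = 26.1 °C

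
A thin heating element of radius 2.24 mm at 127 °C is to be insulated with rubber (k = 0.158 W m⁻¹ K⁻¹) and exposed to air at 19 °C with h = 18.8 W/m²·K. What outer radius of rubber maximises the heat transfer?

For a cylinder, r_cr = k_ins/h = 0.158/18.8 = 0.00840 m = 0.840 cm

r_cr = 0.840 cm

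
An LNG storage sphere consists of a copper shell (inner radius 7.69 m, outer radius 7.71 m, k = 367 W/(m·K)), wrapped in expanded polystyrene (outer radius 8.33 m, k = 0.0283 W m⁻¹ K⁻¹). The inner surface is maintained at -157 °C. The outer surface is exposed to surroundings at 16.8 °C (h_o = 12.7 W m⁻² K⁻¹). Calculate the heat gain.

Treat each layer as a resistance in series:
  R_copper = (1/7.69 − 1/7.71)/(4πk) = 3.373×10^-4/(4π·367) = 7.314×10^-8 K/W
  R_expanded polystyrene = (1/7.71 − 1/8.33)/(4πk) = 0.009654/(4π·0.0283) = 0.02715 K/W
  R_conv,out = 1/(4πr²h) = 1/(4π·8.33²·12.7) = 9.030×10^-5 K/W
ΣR = 7.314×10^-8 + 0.02715 + 9.030×10^-5 = 0.02724 K/W
Q = ΔT/ΣR = (-157 °C − 16.8 °C)/0.02724 = -6380 W
(Negative Q ⇒ heat flows inward; heat gain = 6380 W.)

Q = 6380 W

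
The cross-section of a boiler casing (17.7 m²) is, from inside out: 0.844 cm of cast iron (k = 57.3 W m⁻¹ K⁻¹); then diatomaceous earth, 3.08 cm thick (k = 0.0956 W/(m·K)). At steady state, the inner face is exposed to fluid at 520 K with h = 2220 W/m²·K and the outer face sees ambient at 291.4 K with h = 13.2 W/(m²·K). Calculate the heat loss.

Resistance network (inner→outer):
  R_conv,in = 1/(hA) = 1/(2220·17.7) = 2.545×10^-5 K/W
  R_cast iron = L/(kA) = 0.00844/(57.3·17.7) = 8.322×10^-6 K/W
  R_diatomaceous earth = L/(kA) = 0.0308/(0.0956·17.7) = 0.01820 K/W
  R_conv,out = 1/(hA) = 1/(13.2·17.7) = 0.004280 K/W
ΣR = 2.545×10^-5 + 8.322×10^-6 + 0.01820 + 0.004280 = 0.02251 K/W
Q = ΔT/ΣR = (520 K − 291.4 K)/0.02251 = 10200 W

Q = 10200 W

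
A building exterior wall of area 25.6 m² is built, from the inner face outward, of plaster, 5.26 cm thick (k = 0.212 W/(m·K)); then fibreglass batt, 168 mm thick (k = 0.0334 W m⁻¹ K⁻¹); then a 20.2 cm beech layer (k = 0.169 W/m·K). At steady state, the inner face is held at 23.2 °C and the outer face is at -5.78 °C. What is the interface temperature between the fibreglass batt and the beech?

T = -0.43 °C

Series thermal resistances, inner to outer:
  R_plaster = L/(kA) = 0.0526/(0.212·25.6) = 0.009692 K/W
  R_fibreglass batt = L/(kA) = 0.168/(0.0334·25.6) = 0.1965 K/W
  R_beech = L/(kA) = 0.202/(0.169·25.6) = 0.04669 K/W
ΣR = 0.009692 + 0.1965 + 0.04669 = 0.2529 K/W
Q = ΔT/ΣR = (23.2 °C − -5.78 °C)/0.2529 = 114.6 W
From the inner boundary to the fibreglass batt/beech interface, ΣR_partial = 0.2062 K/W.
T_interface = T_in − Q·ΣR_partial = 23.2 °C − (114.6)(0.2062) = -0.43 °C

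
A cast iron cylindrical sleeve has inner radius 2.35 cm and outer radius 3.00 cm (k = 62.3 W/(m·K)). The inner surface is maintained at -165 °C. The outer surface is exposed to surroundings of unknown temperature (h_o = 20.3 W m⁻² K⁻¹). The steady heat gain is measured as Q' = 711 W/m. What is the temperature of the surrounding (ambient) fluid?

T_out = 21.3 °C

Series resistances:
  R'_cast iron = ln(0.0300/0.0235)/(2πk) = 0.2442/(2π·62.3) = 6.238×10^-4 m·K/W
  R'_conv,out = 1/(2πr h) = 1/(2π·0.0300·20.3) = 0.2613 m·K/W
ΣR = 0.2620 m·K/W
ΔT = Q'·ΣR = 711 × 0.2620 = 186.3 K
Heat flows inward, so T_out = T_in + ΔT = -165 + 186.3 = 21.3 °C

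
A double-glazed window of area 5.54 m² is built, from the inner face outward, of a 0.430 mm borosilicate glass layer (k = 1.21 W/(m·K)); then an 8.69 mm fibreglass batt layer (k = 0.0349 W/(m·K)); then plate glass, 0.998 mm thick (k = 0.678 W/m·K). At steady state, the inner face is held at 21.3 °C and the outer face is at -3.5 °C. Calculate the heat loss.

Resistance network (inner→outer):
  R_borosilicate glass = L/(kA) = 4.30×10^-4/(1.21·5.54) = 6.415×10^-5 K/W
  R_fibreglass batt = L/(kA) = 0.00869/(0.0349·5.54) = 0.04495 K/W
  R_plate glass = L/(kA) = 9.98×10^-4/(0.678·5.54) = 2.657×10^-4 K/W
ΣR = 6.415×10^-5 + 0.04495 + 2.657×10^-4 = 0.04528 K/W
Q = ΔT/ΣR = (21.3 °C − -3.5 °C)/0.04528 = 548 W

Q = 548 W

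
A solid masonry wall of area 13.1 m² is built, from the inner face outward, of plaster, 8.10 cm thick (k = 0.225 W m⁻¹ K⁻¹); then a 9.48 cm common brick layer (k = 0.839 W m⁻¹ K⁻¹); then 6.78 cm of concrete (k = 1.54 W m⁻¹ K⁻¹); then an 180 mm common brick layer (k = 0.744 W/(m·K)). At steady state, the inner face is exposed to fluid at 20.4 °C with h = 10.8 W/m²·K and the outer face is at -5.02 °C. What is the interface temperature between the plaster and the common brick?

T = 6.89 °C

Resistance network (inner→outer):
  R_conv,in = 1/(hA) = 1/(10.8·13.1) = 0.007068 K/W
  R_plaster = L/(kA) = 0.0810/(0.225·13.1) = 0.02748 K/W
  R_common brick = L/(kA) = 0.0948/(0.839·13.1) = 0.008625 K/W
  R_concrete = L/(kA) = 0.0678/(1.54·13.1) = 0.003361 K/W
  R_common brick = L/(kA) = 0.180/(0.744·13.1) = 0.01847 K/W
ΣR = 0.007068 + 0.02748 + 0.008625 + 0.003361 + 0.01847 = 0.06500 K/W
Q = ΔT/ΣR = (20.4 °C − -5.02 °C)/0.06500 = 391.1 W
From the inner boundary to the plaster/common brick interface, ΣR_partial = 0.03455 K/W.
T_interface = T_in − Q·ΣR_partial = 20.4 °C − (391.1)(0.03455) = 6.89 °C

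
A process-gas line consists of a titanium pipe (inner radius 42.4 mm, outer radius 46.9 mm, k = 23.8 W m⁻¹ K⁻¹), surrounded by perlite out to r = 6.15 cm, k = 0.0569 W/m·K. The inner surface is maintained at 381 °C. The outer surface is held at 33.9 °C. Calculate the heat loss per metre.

Treat each layer as a resistance in series:
  R'_titanium = ln(0.0469/0.0424)/(2πk) = 0.1009/(2π·23.8) = 6.745×10^-4 m·K/W
  R'_perlite = ln(0.0615/0.0469)/(2πk) = 0.2710/(2π·0.0569) = 0.7581 m·K/W
ΣR = 6.745×10^-4 + 0.7581 = 0.7588 m·K/W
Q' = ΔT/ΣR = (381 °C − 33.9 °C)/0.7588 = 457 W/m

Q' = 457 W/m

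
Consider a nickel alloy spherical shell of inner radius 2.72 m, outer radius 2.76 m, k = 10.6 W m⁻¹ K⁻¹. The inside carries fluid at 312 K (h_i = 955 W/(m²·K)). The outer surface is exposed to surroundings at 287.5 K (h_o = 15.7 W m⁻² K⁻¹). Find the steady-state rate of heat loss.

Q = 34.2 kW

Treat each layer as a resistance in series:
  R_conv,in = 1/(4πr²h) = 1/(4π·2.72²·955) = 1.126×10^-5 K/W
  R_nickel alloy = (1/2.72 − 1/2.76)/(4πk) = 0.005328/(4π·10.6) = 4.000×10^-5 K/W
  R_conv,out = 1/(4πr²h) = 1/(4π·2.76²·15.7) = 6.654×10^-4 K/W
ΣR = 1.126×10^-5 + 4.000×10^-5 + 6.654×10^-4 = 7.167×10^-4 K/W
Q = ΔT/ΣR = (312 K − 287.5 K)/7.167×10^-4 = 34200 W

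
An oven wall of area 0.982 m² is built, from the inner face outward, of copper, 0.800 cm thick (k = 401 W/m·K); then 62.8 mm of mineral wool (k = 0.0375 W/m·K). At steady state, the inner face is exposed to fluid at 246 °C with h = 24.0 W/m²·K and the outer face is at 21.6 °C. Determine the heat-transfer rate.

Q = 128 W

Series thermal resistances, inner to outer:
  R_conv,in = 1/(hA) = 1/(24.0·0.982) = 0.04243 K/W
  R_copper = L/(kA) = 0.00800/(401·0.982) = 2.032×10^-5 K/W
  R_mineral wool = L/(kA) = 0.0628/(0.0375·0.982) = 1.705 K/W
ΣR = 0.04243 + 2.032×10^-5 + 1.705 = 1.747 K/W
Q = ΔT/ΣR = (246 °C − 21.6 °C)/1.747 = 128 W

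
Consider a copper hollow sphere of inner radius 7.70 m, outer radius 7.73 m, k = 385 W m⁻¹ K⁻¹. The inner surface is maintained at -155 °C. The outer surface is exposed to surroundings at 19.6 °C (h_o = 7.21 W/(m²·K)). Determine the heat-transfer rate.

Resistance network (inner→outer):
  R_copper = (1/7.70 − 1/7.73)/(4πk) = 5.040×10^-4/(4π·385) = 1.042×10^-7 K/W
  R_conv,out = 1/(4πr²h) = 1/(4π·7.73²·7.21) = 1.847×10^-4 K/W
ΣR = 1.042×10^-7 + 1.847×10^-4 = 1.848×10^-4 K/W
Q = ΔT/ΣR = (-155 °C − 19.6 °C)/1.848×10^-4 = -9.45×10^5 W
(Negative Q ⇒ heat flows inward; heat gain = 9.45×10^5 W.)

Q = 945 kW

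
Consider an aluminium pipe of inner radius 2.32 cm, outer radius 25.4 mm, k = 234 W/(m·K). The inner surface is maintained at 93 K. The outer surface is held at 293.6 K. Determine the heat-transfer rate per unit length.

Q' = 2πk·ΔT/ln(r₂/r₁) = 2π × 234 × 200.6 / ln(0.0254/0.0232) = 3.26×10^6 W/m

Q' = 3260 kW/m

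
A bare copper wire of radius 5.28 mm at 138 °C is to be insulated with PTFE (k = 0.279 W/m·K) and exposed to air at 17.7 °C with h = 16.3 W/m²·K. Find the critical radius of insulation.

r_cr = 1.71 cm

For a cylinder, r_cr = k_ins/h = 0.279/16.3 = 0.0171 m = 1.71 cm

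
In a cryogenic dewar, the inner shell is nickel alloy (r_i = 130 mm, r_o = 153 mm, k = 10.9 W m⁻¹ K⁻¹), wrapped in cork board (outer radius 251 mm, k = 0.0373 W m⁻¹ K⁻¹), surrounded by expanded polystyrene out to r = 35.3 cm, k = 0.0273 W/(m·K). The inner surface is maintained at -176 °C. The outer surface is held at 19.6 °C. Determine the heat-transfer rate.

Treat each layer as a resistance in series:
  R_nickel alloy = (1/0.130 − 1/0.153)/(4πk) = 1.156/(4π·10.9) = 0.008442 K/W
  R_cork board = (1/0.153 − 1/0.251)/(4πk) = 2.552/(4π·0.0373) = 5.444 K/W
  R_expanded polystyrene = (1/0.251 − 1/0.353)/(4πk) = 1.151/(4π·0.0273) = 3.356 K/W
ΣR = 0.008442 + 5.444 + 3.356 = 8.808 K/W
Q = ΔT/ΣR = (-176 °C − 19.6 °C)/8.808 = -22.2 W
(Negative Q ⇒ heat flows inward; heat gain = 22.2 W.)

Q = 22.2 W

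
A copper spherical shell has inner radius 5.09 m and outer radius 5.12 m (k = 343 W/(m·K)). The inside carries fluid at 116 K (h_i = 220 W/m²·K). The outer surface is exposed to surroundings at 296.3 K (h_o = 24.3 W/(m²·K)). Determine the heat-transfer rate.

Q = 1.30×10^6 W

Series thermal resistances, inner to outer:
  R_conv,in = 1/(4πr²h) = 1/(4π·5.09²·220) = 1.396×10^-5 K/W
  R_copper = (1/5.09 − 1/5.12)/(4πk) = 0.001151/(4π·343) = 2.671×10^-7 K/W
  R_conv,out = 1/(4πr²h) = 1/(4π·5.12²·24.3) = 1.249×10^-4 K/W
ΣR = 1.396×10^-5 + 2.671×10^-7 + 1.249×10^-4 = 1.391×10^-4 K/W
Q = ΔT/ΣR = (116 K − 296.3 K)/1.391×10^-4 = -1.30×10^6 W
(Negative Q ⇒ heat flows inward; heat gain = 1.30×10^6 W.)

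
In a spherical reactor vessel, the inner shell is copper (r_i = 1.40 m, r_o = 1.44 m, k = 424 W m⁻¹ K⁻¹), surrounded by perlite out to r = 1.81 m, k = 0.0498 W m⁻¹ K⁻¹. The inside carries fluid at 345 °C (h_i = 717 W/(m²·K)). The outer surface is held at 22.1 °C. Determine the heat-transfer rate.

Resistance network (inner→outer):
  R_conv,in = 1/(4πr²h) = 1/(4π·1.40²·717) = 5.663×10^-5 K/W
  R_copper = (1/1.40 − 1/1.44)/(4πk) = 0.01984/(4π·424) = 3.724×10^-6 K/W
  R_perlite = (1/1.44 − 1/1.81)/(4πk) = 0.1420/(4π·0.0498) = 0.2268 K/W
ΣR = 5.663×10^-5 + 3.724×10^-6 + 0.2268 = 0.2269 K/W
Q = ΔT/ΣR = (345 °C − 22.1 °C)/0.2269 = 1420 W

Q = 1420 W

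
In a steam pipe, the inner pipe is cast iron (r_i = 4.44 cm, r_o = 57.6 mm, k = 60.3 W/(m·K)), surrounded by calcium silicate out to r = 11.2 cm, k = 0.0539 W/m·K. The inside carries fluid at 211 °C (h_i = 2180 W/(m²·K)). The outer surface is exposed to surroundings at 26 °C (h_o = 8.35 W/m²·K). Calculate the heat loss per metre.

Q' = 86.6 W/m

Series thermal resistances, inner to outer:
  R'_conv,in = 1/(2πr h) = 1/(2π·0.0444·2180) = 0.001644 m·K/W
  R'_cast iron = ln(0.0576/0.0444)/(2πk) = 0.2603/(2π·60.3) = 6.870×10^-4 m·K/W
  R'_calcium silicate = ln(0.112/0.0576)/(2πk) = 0.6650/(2π·0.0539) = 1.964 m·K/W
  R'_conv,out = 1/(2πr h) = 1/(2π·0.112·8.35) = 0.1702 m·K/W
ΣR = 0.001644 + 6.870×10^-4 + 1.964 + 0.1702 = 2.137 m·K/W
Q' = ΔT/ΣR = (211 °C − 26 °C)/2.137 = 86.6 W/m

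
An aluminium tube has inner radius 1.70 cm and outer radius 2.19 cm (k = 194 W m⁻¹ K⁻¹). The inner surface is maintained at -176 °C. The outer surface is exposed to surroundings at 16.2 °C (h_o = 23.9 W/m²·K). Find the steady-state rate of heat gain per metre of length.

Q' = 632 W/m

Resistance network (inner→outer):
  R'_aluminium = ln(0.0219/0.0170)/(2πk) = 0.2533/(2π·194) = 2.078×10^-4 m·K/W
  R'_conv,out = 1/(2πr h) = 1/(2π·0.0219·23.9) = 0.3041 m·K/W
ΣR = 2.078×10^-4 + 0.3041 = 0.3043 m·K/W
Q' = ΔT/ΣR = (-176 °C − 16.2 °C)/0.3043 = -632 W/m
(Negative Q' ⇒ heat flows inward; heat gain = 632 W/m.)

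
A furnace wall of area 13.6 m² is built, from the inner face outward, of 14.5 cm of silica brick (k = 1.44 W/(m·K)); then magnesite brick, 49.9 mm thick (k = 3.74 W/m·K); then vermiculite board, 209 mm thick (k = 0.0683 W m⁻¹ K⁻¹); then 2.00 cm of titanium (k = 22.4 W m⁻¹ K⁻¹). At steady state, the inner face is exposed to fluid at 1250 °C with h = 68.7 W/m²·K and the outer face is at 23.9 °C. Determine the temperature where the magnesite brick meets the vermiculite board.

Resistance network (inner→outer):
  R_conv,in = 1/(hA) = 1/(68.7·13.6) = 0.001070 K/W
  R_silica brick = L/(kA) = 0.145/(1.44·13.6) = 0.007404 K/W
  R_magnesite brick = L/(kA) = 0.0499/(3.74·13.6) = 9.810×10^-4 K/W
  R_vermiculite board = L/(kA) = 0.209/(0.0683·13.6) = 0.2250 K/W
  R_titanium = L/(kA) = 0.0200/(22.4·13.6) = 6.565×10^-5 K/W
ΣR = 0.001070 + 0.007404 + 9.810×10^-4 + 0.2250 + 6.565×10^-5 = 0.2345 K/W
Q = ΔT/ΣR = (1250 °C − 23.9 °C)/0.2345 = 5229 W
From the inner boundary to the magnesite brick/vermiculite board interface, ΣR_partial = 0.009455 K/W.
T_interface = T_in − Q·ΣR_partial = 1250 °C − (5229)(0.009455) = 1201 °C

T = 1201 °C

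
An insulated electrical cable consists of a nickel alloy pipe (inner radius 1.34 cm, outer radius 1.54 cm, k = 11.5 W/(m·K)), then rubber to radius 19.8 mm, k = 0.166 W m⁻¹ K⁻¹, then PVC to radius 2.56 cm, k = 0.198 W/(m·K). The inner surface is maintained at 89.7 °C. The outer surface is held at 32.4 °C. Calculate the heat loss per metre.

Treat each layer as a resistance in series:
  R'_nickel alloy = ln(0.0154/0.0134)/(2πk) = 0.1391/(2π·11.5) = 0.001925 m·K/W
  R'_rubber = ln(0.0198/0.0154)/(2πk) = 0.2513/(2π·0.166) = 0.2410 m·K/W
  R'_PVC = ln(0.0256/0.0198)/(2πk) = 0.2569/(2π·0.198) = 0.2065 m·K/W
ΣR = 0.001925 + 0.2410 + 0.2065 = 0.4494 m·K/W
Q' = ΔT/ΣR = (89.7 °C − 32.4 °C)/0.4494 = 128 W/m

Q' = 128 W/m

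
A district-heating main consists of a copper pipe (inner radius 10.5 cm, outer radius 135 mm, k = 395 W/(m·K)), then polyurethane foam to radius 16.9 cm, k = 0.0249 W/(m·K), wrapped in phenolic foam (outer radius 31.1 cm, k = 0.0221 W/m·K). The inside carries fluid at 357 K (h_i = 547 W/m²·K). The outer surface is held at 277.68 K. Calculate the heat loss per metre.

Series thermal resistances, inner to outer:
  R'_conv,in = 1/(2πr h) = 1/(2π·0.105·547) = 0.002771 m·K/W
  R'_copper = ln(0.135/0.105)/(2πk) = 0.2513/(2π·395) = 1.013×10^-4 m·K/W
  R'_polyurethane foam = ln(0.169/0.135)/(2πk) = 0.2246/(2π·0.0249) = 1.436 m·K/W
  R'_phenolic foam = ln(0.311/0.169)/(2πk) = 0.6099/(2π·0.0221) = 4.392 m·K/W
ΣR = 0.002771 + 1.013×10^-4 + 1.436 + 4.392 = 5.831 m·K/W
Q' = ΔT/ΣR = (357 K − 277.68 K)/5.831 = 13.6 W/m

Q' = 13.6 W/m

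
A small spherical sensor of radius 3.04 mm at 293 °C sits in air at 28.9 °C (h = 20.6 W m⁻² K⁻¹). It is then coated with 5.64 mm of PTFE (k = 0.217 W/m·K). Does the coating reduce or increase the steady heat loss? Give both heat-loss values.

Critical radius for a sphere: r_cr = 2k/h = 0.0211 m = 2.11 cm.
Outer radius after coating: r₂ = 0.00304 + 0.00564 = 0.00868 m.
Since r₁ < r_cr and r₂ ≤ r_cr, the coating moves toward the maximum at r_cr — heat loss rises.
Bare: R = 1/(4πr₁²h) = 418.0 K/W; Q = 264.1/418.0 = 0.632 W.
Coated: R = R_cond + R_conv = 129.7 K/W; Q = 264.1/129.7 = 2.04 W.

increases: 0.632 → 2.04 W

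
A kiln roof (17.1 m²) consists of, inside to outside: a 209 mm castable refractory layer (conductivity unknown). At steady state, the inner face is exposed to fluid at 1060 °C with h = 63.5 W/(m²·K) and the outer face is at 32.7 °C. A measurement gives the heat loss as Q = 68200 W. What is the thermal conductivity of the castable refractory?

k = 0.864 W/m·K

ΣR = ΔT/Q = |1060 − 32.7|/68200 = 0.01506 K/W
Known resistances:
  R_conv,in = 1/(hA) = 1/(63.5·17.1) = 9.209×10^-4 K/W
R_castable refractory = ΣR − ΣR_known = 0.01506 − 9.209×10^-4 = 0.01414 K/W
L/(kA) = 0.01414 ⇒ k = 0.209/(0.01414·17.1) = 0.864 W/m·K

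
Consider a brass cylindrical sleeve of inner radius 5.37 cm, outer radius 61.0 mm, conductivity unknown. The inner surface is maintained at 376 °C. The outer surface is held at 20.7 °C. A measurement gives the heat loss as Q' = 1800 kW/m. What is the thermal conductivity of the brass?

ΣR = ΔT/Q' = |376 − 20.7|/1.80×10^6 = 1.974×10^-4 m·K/W
ln(r₂/r₁)/(2πk) = 1.974×10^-4 ⇒ k = 0.1275/(2π·1.974×10^-4) = 103 W/m·K

k = 103 W/m·K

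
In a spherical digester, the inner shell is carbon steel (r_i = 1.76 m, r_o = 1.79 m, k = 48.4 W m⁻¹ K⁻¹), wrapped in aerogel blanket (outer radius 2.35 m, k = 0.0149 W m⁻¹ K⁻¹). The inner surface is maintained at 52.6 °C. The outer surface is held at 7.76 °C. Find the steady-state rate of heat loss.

Q = 63.1 W

Treat each layer as a resistance in series:
  R_carbon steel = (1/1.76 − 1/1.79)/(4πk) = 0.009523/(4π·48.4) = 1.566×10^-5 K/W
  R_aerogel blanket = (1/1.79 − 1/2.35)/(4πk) = 0.1331/(4π·0.0149) = 0.7110 K/W
ΣR = 1.566×10^-5 + 0.7110 = 0.7110 K/W
Q = ΔT/ΣR = (52.6 °C − 7.76 °C)/0.7110 = 63.1 W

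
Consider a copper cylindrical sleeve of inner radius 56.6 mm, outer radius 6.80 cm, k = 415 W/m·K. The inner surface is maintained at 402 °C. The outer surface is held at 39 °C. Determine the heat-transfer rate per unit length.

Q' = 2πk·ΔT/ln(r₂/r₁) = 2π × 415 × 363 / ln(0.0680/0.0566) = 5.16×10^6 W/m

Q' = 5160 kW/m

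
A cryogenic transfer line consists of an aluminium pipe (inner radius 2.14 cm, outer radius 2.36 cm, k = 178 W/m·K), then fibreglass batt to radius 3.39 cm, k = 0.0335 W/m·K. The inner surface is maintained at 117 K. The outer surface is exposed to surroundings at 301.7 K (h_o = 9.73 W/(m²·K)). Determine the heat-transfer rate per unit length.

Q' = 83.8 W/m

Resistance network (inner→outer):
  R'_aluminium = ln(0.0236/0.0214)/(2πk) = 0.09786/(2π·178) = 8.750×10^-5 m·K/W
  R'_fibreglass batt = ln(0.0339/0.0236)/(2πk) = 0.3622/(2π·0.0335) = 1.721 m·K/W
  R'_conv,out = 1/(2πr h) = 1/(2π·0.0339·9.73) = 0.4825 m·K/W
ΣR = 8.750×10^-5 + 1.721 + 0.4825 = 2.204 m·K/W
Q' = ΔT/ΣR = (117 K − 301.7 K)/2.204 = -83.8 W/m
(Negative Q' ⇒ heat flows inward; heat gain = 83.8 W/m.)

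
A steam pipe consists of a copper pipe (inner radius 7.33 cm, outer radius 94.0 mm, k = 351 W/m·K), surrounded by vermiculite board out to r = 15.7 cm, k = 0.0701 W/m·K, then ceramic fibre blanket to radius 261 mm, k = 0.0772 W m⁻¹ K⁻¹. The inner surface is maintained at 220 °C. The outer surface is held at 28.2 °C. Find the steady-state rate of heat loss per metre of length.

Resistance network (inner→outer):
  R'_copper = ln(0.0940/0.0733)/(2πk) = 0.2487/(2π·351) = 1.128×10^-4 m·K/W
  R'_vermiculite board = ln(0.157/0.0940)/(2πk) = 0.5130/(2π·0.0701) = 1.165 m·K/W
  R'_ceramic fibre blanket = ln(0.261/0.157)/(2πk) = 0.5083/(2π·0.0772) = 1.048 m·K/W
ΣR = 1.128×10^-4 + 1.165 + 1.048 = 2.213 m·K/W
Q' = ΔT/ΣR = (220 °C − 28.2 °C)/2.213 = 86.7 W/m

Q' = 86.7 W/m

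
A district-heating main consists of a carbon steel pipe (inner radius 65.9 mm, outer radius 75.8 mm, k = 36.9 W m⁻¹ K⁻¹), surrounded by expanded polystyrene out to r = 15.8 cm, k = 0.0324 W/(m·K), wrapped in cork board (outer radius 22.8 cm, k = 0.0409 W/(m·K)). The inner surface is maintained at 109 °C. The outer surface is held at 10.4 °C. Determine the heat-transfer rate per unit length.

Series thermal resistances, inner to outer:
  R'_carbon steel = ln(0.0758/0.0659)/(2πk) = 0.1400/(2π·36.9) = 6.037×10^-4 m·K/W
  R'_expanded polystyrene = ln(0.158/0.0758)/(2πk) = 0.7345/(2π·0.0324) = 3.608 m·K/W
  R'_cork board = ln(0.228/0.158)/(2πk) = 0.3668/(2π·0.0409) = 1.427 m·K/W
ΣR = 6.037×10^-4 + 3.608 + 1.427 = 5.036 m·K/W
Q' = ΔT/ΣR = (109 °C − 10.4 °C)/5.036 = 19.6 W/m

Q' = 19.6 W/m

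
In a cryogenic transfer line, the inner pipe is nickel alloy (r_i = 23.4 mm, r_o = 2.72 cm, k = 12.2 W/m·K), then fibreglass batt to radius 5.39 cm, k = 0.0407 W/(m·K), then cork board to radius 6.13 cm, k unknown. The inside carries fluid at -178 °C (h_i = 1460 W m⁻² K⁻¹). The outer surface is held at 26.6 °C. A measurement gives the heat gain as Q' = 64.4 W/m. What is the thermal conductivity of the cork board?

ΣR = ΔT/Q' = |-178 − 26.6|/64.4 = 3.177 m·K/W
Known resistances:
  R'_conv,in = 1/(2πr h) = 1/(2π·0.0234·1460) = 0.004659 m·K/W
  R'_nickel alloy = ln(0.0272/0.0234)/(2πk) = 0.1505/(2π·12.2) = 0.001963 m·K/W
  R'_fibreglass batt = ln(0.0539/0.0272)/(2πk) = 0.6839/(2π·0.0407) = 2.674 m·K/W
R_cork board = ΣR − ΣR_known = 3.177 − 2.681 = 0.4960 m·K/W
ln(r₂/r₁)/(2πk) = 0.4960 ⇒ k = 0.1286/(2π·0.4960) = 0.0413 W/m·K

k = 0.0413 W/m·K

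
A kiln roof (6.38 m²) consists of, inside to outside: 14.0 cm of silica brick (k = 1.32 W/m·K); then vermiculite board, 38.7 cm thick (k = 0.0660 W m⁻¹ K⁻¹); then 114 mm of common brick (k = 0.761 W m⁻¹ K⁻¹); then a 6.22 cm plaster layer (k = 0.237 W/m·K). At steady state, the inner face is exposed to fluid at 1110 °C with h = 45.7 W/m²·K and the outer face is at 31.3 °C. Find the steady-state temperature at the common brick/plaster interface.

Treat each layer as a resistance in series:
  R_conv,in = 1/(hA) = 1/(45.7·6.38) = 0.003430 K/W
  R_silica brick = L/(kA) = 0.140/(1.32·6.38) = 0.01662 K/W
  R_vermiculite board = L/(kA) = 0.387/(0.0660·6.38) = 0.9191 K/W
  R_common brick = L/(kA) = 0.114/(0.761·6.38) = 0.02348 K/W
  R_plaster = L/(kA) = 0.0622/(0.237·6.38) = 0.04114 K/W
ΣR = 0.003430 + 0.01662 + 0.9191 + 0.02348 + 0.04114 = 1.004 K/W
Q = ΔT/ΣR = (1110 °C − 31.3 °C)/1.004 = 1074 W
From the inner boundary to the common brick/plaster interface, ΣR_partial = 0.9626 K/W.
T_interface = T_in − Q·ΣR_partial = 1110 °C − (1074)(0.9626) = 76 °C

T = 76 °C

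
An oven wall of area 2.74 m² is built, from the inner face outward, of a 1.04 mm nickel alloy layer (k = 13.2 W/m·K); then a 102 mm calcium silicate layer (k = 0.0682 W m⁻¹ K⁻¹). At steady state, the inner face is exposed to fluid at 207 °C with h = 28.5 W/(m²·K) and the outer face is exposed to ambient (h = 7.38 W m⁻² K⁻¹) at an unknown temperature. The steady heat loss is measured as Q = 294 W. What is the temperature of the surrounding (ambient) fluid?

Sum the resistances:
  R_conv,in = 1/(hA) = 1/(28.5·2.74) = 0.01281 K/W
  R_nickel alloy = L/(kA) = 0.00104/(13.2·2.74) = 2.875×10^-5 K/W
  R_calcium silicate = L/(kA) = 0.102/(0.0682·2.74) = 0.5458 K/W
  R_conv,out = 1/(hA) = 1/(7.38·2.74) = 0.04945 K/W
ΣR = 0.6081 K/W
ΔT = Q·ΣR = 294 × 0.6081 = 178.8 K
Heat flows outward, so T_out = T_in − ΔT = 207 − 178.8 = 28.2 °C

T_out = 28.2 °C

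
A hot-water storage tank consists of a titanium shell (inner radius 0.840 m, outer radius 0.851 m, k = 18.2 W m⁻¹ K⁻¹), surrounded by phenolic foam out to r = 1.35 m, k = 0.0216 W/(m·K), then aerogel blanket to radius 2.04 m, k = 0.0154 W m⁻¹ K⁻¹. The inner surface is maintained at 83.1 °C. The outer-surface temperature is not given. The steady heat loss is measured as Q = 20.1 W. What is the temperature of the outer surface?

Series resistances:
  R_titanium = (1/0.840 − 1/0.851)/(4πk) = 0.01539/(4π·18.2) = 6.728×10^-5 K/W
  R_phenolic foam = (1/0.851 − 1/1.35)/(4πk) = 0.4343/(4π·0.0216) = 1.600 K/W
  R_aerogel blanket = (1/1.35 − 1/2.04)/(4πk) = 0.2505/(4π·0.0154) = 1.295 K/W
ΣR = 2.895 K/W
ΔT = Q·ΣR = 20.1 × 2.895 = 58.19 K
Heat flows outward, so T_out = T_in − ΔT = 83.1 − 58.19 = 24.9 °C

T_out = 24.9 °C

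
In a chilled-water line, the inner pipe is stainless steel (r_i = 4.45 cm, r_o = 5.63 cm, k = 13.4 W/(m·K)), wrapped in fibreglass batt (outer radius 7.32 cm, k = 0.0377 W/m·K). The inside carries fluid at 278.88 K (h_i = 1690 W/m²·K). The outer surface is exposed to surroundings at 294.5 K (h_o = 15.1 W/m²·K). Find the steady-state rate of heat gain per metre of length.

Resistance network (inner→outer):
  R'_conv,in = 1/(2πr h) = 1/(2π·0.0445·1690) = 0.002116 m·K/W
  R'_stainless steel = ln(0.0563/0.0445)/(2πk) = 0.2352/(2π·13.4) = 0.002794 m·K/W
  R'_fibreglass batt = ln(0.0732/0.0563)/(2πk) = 0.2625/(2π·0.0377) = 1.108 m·K/W
  R'_conv,out = 1/(2πr h) = 1/(2π·0.0732·15.1) = 0.1440 m·K/W
ΣR = 0.002116 + 0.002794 + 1.108 + 0.1440 = 1.257 m·K/W
Q' = ΔT/ΣR = (278.88 K − 294.5 K)/1.257 = -12.4 W/m
(Negative Q' ⇒ heat flows inward; heat gain = 12.4 W/m.)

Q' = 12.4 W/m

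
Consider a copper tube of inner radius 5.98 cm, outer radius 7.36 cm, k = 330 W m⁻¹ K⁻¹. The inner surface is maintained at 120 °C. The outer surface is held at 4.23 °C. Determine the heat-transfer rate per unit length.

Q' = 1.16×10^6 W/m

Q' = 2πk·ΔT/ln(r₂/r₁) = 2π × 330 × 115.77 / ln(0.0736/0.0598) = 1.16×10^6 W/m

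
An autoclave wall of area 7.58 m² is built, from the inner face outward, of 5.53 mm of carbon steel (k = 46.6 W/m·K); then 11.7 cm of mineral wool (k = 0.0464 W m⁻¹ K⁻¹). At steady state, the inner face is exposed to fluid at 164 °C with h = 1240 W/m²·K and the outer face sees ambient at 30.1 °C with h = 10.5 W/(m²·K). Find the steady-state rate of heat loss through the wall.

Q = 388 W

Treat each layer as a resistance in series:
  R_conv,in = 1/(hA) = 1/(1240·7.58) = 1.064×10^-4 K/W
  R_carbon steel = L/(kA) = 0.00553/(46.6·7.58) = 1.566×10^-5 K/W
  R_mineral wool = L/(kA) = 0.117/(0.0464·7.58) = 0.3327 K/W
  R_conv,out = 1/(hA) = 1/(10.5·7.58) = 0.01256 K/W
ΣR = 1.064×10^-4 + 1.566×10^-5 + 0.3327 + 0.01256 = 0.3454 K/W
Q = ΔT/ΣR = (164 °C − 30.1 °C)/0.3454 = 388 W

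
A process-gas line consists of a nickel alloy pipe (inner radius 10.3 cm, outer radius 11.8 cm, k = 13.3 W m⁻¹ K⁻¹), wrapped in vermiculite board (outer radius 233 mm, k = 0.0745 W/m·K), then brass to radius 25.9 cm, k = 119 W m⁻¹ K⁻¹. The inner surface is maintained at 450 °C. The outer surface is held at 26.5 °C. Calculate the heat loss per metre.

Q' = 291 W/m

Series thermal resistances, inner to outer:
  R'_nickel alloy = ln(0.118/0.103)/(2πk) = 0.1360/(2π·13.3) = 0.001627 m·K/W
  R'_vermiculite board = ln(0.233/0.118)/(2πk) = 0.6804/(2π·0.0745) = 1.453 m·K/W
  R'_brass = ln(0.259/0.233)/(2πk) = 0.1058/(2π·119) = 1.415×10^-4 m·K/W
ΣR = 0.001627 + 1.453 + 1.415×10^-4 = 1.455 m·K/W
Q' = ΔT/ΣR = (450 °C − 26.5 °C)/1.455 = 291 W/m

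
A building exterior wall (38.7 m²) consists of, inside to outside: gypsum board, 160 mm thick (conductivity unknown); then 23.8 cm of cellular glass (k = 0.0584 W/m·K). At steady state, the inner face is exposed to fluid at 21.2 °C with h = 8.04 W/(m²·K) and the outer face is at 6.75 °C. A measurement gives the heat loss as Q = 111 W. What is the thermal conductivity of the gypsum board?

ΣR = ΔT/Q = |21.2 − 6.75|/111 = 0.1302 K/W
Known resistances:
  R_conv,in = 1/(hA) = 1/(8.04·38.7) = 0.003214 K/W
  R_cellular glass = L/(kA) = 0.238/(0.0584·38.7) = 0.1053 K/W
R_gypsum board = ΣR − ΣR_known = 0.1302 − 0.1085 = 0.02170 K/W
L/(kA) = 0.02170 ⇒ k = 0.160/(0.02170·38.7) = 0.191 W/m·K

k = 0.191 W/m·K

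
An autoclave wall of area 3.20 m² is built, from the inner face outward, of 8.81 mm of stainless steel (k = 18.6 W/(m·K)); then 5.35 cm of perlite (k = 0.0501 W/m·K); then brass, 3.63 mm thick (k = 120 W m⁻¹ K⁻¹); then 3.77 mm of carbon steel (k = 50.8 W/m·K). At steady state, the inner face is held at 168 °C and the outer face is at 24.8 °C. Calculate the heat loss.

Q = 429 W

Treat each layer as a resistance in series:
  R_stainless steel = L/(kA) = 0.00881/(18.6·3.20) = 1.480×10^-4 K/W
  R_perlite = L/(kA) = 0.0535/(0.0501·3.20) = 0.3337 K/W
  R_brass = L/(kA) = 0.00363/(120·3.20) = 9.453×10^-6 K/W
  R_carbon steel = L/(kA) = 0.00377/(50.8·3.20) = 2.319×10^-5 K/W
ΣR = 1.480×10^-4 + 0.3337 + 9.453×10^-6 + 2.319×10^-5 = 0.3339 K/W
Q = ΔT/ΣR = (168 °C − 24.8 °C)/0.3339 = 429 W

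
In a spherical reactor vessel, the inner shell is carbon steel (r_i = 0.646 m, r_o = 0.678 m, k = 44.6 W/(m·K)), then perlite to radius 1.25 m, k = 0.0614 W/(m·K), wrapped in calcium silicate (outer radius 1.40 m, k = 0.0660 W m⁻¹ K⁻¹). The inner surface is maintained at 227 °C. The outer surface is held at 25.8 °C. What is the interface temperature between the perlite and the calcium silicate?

T = 47.1 °C

Series thermal resistances, inner to outer:
  R_carbon steel = (1/0.646 − 1/0.678)/(4πk) = 0.07306/(4π·44.6) = 1.304×10^-4 K/W
  R_perlite = (1/0.678 − 1/1.25)/(4πk) = 0.6749/(4π·0.0614) = 0.8747 K/W
  R_calcium silicate = (1/1.25 − 1/1.40)/(4πk) = 0.08571/(4π·0.0660) = 0.1033 K/W
ΣR = 1.304×10^-4 + 0.8747 + 0.1033 = 0.9781 K/W
Q = ΔT/ΣR = (227 °C − 25.8 °C)/0.9781 = 205.7 W
From the inner boundary to the perlite/calcium silicate interface, ΣR_partial = 0.8748 K/W.
T_interface = T_in − Q·ΣR_partial = 227 °C − (205.7)(0.8748) = 47.1 °C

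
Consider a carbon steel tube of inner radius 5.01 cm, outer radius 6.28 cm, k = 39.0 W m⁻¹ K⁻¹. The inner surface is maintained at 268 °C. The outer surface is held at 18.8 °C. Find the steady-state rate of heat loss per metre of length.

Q' = 2πk·ΔT/ln(r₂/r₁) = 2π × 39.0 × 249.2 / ln(0.0628/0.0501) = 2.70×10^5 W/m

Q' = 270 kW/m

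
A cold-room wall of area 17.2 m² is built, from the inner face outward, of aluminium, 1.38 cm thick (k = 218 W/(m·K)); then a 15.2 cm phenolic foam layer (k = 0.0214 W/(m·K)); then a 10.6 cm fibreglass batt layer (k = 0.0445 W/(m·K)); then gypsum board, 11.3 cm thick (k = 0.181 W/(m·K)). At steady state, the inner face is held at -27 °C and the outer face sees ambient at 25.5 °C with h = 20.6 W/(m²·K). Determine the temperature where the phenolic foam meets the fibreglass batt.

T = 9.71 °C

Resistance network (inner→outer):
  R_aluminium = L/(kA) = 0.0138/(218·17.2) = 3.680×10^-6 K/W
  R_phenolic foam = L/(kA) = 0.152/(0.0214·17.2) = 0.4130 K/W
  R_fibreglass batt = L/(kA) = 0.106/(0.0445·17.2) = 0.1385 K/W
  R_gypsum board = L/(kA) = 0.113/(0.181·17.2) = 0.03630 K/W
  R_conv,out = 1/(hA) = 1/(20.6·17.2) = 0.002822 K/W
ΣR = 3.680×10^-6 + 0.4130 + 0.1385 + 0.03630 + 0.002822 = 0.5906 K/W
Q = ΔT/ΣR = (-27 °C − 25.5 °C)/0.5906 = -88.89 W
From the inner boundary to the phenolic foam/fibreglass batt interface, ΣR_partial = 0.4130 K/W.
T_interface = T_in − Q·ΣR_partial = -27 °C − (-88.89)(0.4130) = 9.71 °C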